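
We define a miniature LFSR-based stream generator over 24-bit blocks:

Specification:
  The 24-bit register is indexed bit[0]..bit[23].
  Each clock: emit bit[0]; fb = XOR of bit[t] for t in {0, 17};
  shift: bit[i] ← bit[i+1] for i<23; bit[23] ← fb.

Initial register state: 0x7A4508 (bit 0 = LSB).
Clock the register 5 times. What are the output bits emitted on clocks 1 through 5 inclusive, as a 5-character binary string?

reg_0 = 0x7A4508
clock 1: out=0, reg = 0xBD2284
clock 2: out=0, reg = 0x5E9142
clock 3: out=0, reg = 0xAF48A1
clock 4: out=1, reg = 0x57A450
clock 5: out=0, reg = 0xABD228

00010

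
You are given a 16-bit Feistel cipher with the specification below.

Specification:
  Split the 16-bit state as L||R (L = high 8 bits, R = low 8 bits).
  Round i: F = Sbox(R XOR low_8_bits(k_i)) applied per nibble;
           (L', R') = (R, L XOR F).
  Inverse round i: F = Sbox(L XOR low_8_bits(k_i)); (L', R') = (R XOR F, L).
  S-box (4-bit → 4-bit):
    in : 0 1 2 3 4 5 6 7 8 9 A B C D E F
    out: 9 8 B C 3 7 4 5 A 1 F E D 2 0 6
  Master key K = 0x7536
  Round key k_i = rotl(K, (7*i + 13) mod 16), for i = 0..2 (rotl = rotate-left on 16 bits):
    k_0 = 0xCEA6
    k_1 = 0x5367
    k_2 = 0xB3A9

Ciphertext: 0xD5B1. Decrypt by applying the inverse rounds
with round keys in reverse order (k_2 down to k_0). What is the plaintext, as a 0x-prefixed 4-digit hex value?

s_0 = ciphertext = 0xD5B1
s_1 = InvRound(s_0, k_2) = 0xECD5
s_2 = InvRound(s_1, k_1) = 0x7BEC
s_3 = InvRound(s_2, k_0) = 0xCE7B

0xCE7B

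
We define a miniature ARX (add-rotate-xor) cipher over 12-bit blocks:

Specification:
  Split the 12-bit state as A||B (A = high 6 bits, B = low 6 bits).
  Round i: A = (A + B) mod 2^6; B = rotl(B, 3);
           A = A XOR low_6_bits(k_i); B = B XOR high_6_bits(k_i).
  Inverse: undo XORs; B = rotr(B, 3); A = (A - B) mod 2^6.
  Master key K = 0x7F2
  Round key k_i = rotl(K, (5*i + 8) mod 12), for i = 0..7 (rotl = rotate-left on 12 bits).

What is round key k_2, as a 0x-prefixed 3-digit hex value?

K = 0x7F2
k_0 = rotl(K, (5*0+8) mod 12) = rotl(K, 8) = 0x27F
k_1 = rotl(K, (5*1+8) mod 12) = rotl(K, 1) = 0xFE4
k_2 = rotl(K, (5*2+8) mod 12) = rotl(K, 6) = 0xC9F

0xC9F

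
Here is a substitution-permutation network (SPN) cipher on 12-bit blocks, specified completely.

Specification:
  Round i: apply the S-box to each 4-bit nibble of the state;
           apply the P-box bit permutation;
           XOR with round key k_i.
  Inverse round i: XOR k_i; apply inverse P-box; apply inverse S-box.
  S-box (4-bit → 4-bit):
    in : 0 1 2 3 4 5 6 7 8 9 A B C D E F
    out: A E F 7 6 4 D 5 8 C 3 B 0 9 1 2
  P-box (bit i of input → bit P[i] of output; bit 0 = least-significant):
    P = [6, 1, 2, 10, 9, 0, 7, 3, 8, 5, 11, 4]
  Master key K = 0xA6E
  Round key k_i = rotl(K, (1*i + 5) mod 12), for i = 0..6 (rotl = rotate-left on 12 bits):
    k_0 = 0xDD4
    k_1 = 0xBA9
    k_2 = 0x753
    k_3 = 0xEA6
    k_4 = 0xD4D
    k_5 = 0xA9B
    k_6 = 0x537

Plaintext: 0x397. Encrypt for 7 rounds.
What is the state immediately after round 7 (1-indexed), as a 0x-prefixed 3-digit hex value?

0x023

s_0 = plaintext = 0x397
s_1 = Round(s_0, k_0) = 0x438
s_2 = Round(s_1, k_1) = 0x508
s_3 = Round(s_2, k_2) = 0xB5A
s_4 = Round(s_3, k_3) = 0xF54
s_5 = Round(s_4, k_4) = 0xDEB
s_6 = Round(s_5, k_5) = 0xDC9
s_7 = Round(s_6, k_6) = 0x023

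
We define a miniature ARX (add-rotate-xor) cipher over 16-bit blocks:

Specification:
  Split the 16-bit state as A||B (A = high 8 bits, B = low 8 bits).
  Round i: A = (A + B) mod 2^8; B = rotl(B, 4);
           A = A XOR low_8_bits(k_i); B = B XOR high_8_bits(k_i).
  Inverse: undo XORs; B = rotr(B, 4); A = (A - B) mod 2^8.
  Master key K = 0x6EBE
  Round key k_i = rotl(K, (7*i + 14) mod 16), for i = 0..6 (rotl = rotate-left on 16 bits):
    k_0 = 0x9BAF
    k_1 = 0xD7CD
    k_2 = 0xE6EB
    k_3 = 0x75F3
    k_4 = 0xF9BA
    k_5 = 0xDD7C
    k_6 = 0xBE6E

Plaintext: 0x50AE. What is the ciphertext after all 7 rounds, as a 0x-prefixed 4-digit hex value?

s_0 = plaintext = 0x50AE
s_1 = Round(s_0, k_0) = 0x5171
s_2 = Round(s_1, k_1) = 0x0FC0
s_3 = Round(s_2, k_2) = 0x24EA
s_4 = Round(s_3, k_3) = 0xFDDB
s_5 = Round(s_4, k_4) = 0x6244
s_6 = Round(s_5, k_5) = 0xDA99
s_7 = Round(s_6, k_6) = 0x1D27

0x1D27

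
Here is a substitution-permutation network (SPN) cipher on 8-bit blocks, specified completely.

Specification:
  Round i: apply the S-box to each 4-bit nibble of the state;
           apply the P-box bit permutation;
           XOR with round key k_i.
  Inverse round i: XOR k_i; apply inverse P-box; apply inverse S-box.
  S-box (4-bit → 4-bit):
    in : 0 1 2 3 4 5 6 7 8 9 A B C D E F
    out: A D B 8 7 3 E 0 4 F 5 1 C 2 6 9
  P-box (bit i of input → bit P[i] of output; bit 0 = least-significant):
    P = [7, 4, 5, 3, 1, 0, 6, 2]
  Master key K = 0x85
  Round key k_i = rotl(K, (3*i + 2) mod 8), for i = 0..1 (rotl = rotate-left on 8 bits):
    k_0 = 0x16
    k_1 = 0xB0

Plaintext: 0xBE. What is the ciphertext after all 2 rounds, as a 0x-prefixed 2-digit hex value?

s_0 = plaintext = 0xBE
s_1 = Round(s_0, k_0) = 0x24
s_2 = Round(s_1, k_1) = 0x07

0x07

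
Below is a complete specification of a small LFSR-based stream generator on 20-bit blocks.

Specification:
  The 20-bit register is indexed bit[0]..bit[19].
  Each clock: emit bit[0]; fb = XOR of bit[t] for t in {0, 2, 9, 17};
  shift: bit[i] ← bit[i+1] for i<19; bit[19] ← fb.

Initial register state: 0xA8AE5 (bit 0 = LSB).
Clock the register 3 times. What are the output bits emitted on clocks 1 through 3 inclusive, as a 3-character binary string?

101

reg_0 = 0xA8AE5
clock 1: out=1, reg = 0x54572
clock 2: out=0, reg = 0x2A2B9
clock 3: out=1, reg = 0x9515C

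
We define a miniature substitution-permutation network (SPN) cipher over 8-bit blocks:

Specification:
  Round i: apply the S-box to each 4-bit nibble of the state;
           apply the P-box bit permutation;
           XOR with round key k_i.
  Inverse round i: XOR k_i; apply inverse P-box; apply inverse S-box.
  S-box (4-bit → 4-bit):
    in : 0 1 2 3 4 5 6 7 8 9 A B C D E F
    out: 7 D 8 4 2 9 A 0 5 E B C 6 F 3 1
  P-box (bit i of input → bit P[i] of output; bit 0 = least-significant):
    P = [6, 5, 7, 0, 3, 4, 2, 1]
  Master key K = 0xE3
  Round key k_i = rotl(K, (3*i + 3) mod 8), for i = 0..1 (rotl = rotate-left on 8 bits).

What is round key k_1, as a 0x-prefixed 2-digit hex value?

0xF8

K = 0xE3
k_0 = rotl(K, (3*0+3) mod 8) = rotl(K, 3) = 0x1F
k_1 = rotl(K, (3*1+3) mod 8) = rotl(K, 6) = 0xF8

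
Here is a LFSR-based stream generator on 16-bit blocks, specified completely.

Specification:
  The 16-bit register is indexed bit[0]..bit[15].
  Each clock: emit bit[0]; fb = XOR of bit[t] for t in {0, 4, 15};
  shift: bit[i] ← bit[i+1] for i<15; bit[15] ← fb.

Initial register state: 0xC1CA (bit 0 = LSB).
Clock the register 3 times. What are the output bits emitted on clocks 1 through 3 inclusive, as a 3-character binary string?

reg_0 = 0xC1CA
clock 1: out=0, reg = 0xE0E5
clock 2: out=1, reg = 0x7072
clock 3: out=0, reg = 0xB839

010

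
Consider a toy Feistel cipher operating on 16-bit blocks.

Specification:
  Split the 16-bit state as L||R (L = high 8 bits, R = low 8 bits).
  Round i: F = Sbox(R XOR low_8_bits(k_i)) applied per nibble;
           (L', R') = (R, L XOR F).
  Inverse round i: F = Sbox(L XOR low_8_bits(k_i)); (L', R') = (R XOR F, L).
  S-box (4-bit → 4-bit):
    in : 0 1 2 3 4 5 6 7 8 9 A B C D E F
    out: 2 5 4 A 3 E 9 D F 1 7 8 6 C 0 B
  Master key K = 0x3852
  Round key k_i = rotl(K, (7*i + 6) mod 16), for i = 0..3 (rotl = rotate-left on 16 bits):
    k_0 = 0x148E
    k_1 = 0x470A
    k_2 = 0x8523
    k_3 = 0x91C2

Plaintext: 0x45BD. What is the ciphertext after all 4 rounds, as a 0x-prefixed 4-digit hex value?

0xFD18

s_0 = plaintext = 0x45BD
s_1 = Round(s_0, k_0) = 0xBDEF
s_2 = Round(s_1, k_1) = 0xEFB3
s_3 = Round(s_2, k_2) = 0xB3FD
s_4 = Round(s_3, k_3) = 0xFD18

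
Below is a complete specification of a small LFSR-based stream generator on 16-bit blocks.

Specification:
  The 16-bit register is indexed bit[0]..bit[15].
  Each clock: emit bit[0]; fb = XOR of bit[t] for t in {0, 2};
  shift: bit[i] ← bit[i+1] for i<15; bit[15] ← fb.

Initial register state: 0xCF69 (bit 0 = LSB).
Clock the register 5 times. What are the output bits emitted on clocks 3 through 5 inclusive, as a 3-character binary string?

reg_0 = 0xCF69
clock 1: out=1, reg = 0xE7B4
clock 2: out=0, reg = 0xF3DA
clock 3: out=0, reg = 0x79ED
clock 4: out=1, reg = 0x3CF6
clock 5: out=0, reg = 0x9E7B

010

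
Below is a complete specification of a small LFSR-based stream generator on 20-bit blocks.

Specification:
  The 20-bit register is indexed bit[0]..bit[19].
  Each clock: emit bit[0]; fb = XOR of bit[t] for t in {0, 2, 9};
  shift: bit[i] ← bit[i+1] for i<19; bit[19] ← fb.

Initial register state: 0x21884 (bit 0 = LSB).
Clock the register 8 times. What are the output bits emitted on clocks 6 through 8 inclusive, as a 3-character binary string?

001

reg_0 = 0x21884
clock 1: out=0, reg = 0x90C42
clock 2: out=0, reg = 0x48621
clock 3: out=1, reg = 0x24310
clock 4: out=0, reg = 0x92188
clock 5: out=0, reg = 0x490C4
clock 6: out=0, reg = 0xA4862
clock 7: out=0, reg = 0x52431
clock 8: out=1, reg = 0xA9218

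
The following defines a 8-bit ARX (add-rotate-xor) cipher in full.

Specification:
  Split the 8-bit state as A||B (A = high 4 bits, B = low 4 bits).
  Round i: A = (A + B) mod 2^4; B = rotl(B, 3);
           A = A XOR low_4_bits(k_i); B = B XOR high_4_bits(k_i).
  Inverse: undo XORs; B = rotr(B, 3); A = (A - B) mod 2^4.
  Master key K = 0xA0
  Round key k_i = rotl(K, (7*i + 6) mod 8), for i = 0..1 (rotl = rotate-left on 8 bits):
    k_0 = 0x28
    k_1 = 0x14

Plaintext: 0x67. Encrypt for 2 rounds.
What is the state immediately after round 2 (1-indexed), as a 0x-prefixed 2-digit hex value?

s_0 = plaintext = 0x67
s_1 = Round(s_0, k_0) = 0x59
s_2 = Round(s_1, k_1) = 0xAD

0xAD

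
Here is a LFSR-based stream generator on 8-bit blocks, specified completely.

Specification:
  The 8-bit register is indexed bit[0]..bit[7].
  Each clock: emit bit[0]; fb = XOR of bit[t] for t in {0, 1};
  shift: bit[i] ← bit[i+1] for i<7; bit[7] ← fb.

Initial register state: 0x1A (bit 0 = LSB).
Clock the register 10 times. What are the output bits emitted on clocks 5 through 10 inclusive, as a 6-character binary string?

100011

reg_0 = 0x1A
clock 1: out=0, reg = 0x8D
clock 2: out=1, reg = 0xC6
clock 3: out=0, reg = 0xE3
clock 4: out=1, reg = 0x71
clock 5: out=1, reg = 0xB8
clock 6: out=0, reg = 0x5C
clock 7: out=0, reg = 0x2E
clock 8: out=0, reg = 0x97
clock 9: out=1, reg = 0x4B
clock 10: out=1, reg = 0x25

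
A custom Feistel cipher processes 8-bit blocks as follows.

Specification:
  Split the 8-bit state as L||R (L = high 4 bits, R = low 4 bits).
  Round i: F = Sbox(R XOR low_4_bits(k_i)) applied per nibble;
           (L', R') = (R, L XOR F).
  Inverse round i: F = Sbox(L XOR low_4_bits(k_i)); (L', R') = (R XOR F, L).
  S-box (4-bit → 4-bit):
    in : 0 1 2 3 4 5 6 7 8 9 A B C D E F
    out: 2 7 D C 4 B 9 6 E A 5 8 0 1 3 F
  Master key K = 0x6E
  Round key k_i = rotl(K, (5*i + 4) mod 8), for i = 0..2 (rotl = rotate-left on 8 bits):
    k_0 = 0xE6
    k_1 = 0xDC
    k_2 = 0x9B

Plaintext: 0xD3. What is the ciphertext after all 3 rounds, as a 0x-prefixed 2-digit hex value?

s_0 = plaintext = 0xD3
s_1 = Round(s_0, k_0) = 0x36
s_2 = Round(s_1, k_1) = 0x66
s_3 = Round(s_2, k_2) = 0x67

0x67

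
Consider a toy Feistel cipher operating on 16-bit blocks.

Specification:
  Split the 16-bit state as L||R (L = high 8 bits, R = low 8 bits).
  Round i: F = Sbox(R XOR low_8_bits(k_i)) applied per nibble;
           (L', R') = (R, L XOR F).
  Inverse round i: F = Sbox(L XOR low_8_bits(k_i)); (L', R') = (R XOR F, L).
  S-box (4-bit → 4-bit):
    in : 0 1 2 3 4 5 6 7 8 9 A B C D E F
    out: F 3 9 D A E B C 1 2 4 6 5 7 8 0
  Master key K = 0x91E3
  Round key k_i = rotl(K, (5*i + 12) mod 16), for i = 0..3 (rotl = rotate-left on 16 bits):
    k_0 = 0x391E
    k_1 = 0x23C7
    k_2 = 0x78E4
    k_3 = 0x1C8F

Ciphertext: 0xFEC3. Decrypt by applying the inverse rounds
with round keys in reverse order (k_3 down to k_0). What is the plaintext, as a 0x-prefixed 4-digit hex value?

s_0 = ciphertext = 0xFEC3
s_1 = InvRound(s_0, k_3) = 0x00FE
s_2 = InvRound(s_1, k_2) = 0x7400
s_3 = InvRound(s_2, k_1) = 0x6D74
s_4 = InvRound(s_3, k_0) = 0xB96D

0xB96D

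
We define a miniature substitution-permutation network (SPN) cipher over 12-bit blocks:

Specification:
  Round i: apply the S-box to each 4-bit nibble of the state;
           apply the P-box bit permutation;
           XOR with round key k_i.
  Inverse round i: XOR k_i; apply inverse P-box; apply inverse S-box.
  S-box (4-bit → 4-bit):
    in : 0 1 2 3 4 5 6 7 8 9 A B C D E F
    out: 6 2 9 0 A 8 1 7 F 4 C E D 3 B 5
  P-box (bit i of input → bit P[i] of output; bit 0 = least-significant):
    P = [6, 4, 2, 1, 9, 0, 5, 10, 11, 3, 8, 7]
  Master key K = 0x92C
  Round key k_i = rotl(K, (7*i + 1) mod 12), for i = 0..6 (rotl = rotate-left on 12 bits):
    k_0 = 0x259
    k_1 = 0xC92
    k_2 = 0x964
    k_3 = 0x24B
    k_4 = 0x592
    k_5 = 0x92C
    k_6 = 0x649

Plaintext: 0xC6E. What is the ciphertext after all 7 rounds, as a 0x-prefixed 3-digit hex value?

s_0 = plaintext = 0xC6E
s_1 = Round(s_0, k_0) = 0x98B
s_2 = Round(s_1, k_1) = 0xBA5
s_3 = Round(s_2, k_2) = 0xCCE
s_4 = Round(s_3, k_3) = 0xDB9
s_5 = Round(s_4, k_4) = 0x9BF
s_6 = Round(s_5, k_5) = 0xC49
s_7 = Round(s_6, k_6) = 0xBCC

0xBCC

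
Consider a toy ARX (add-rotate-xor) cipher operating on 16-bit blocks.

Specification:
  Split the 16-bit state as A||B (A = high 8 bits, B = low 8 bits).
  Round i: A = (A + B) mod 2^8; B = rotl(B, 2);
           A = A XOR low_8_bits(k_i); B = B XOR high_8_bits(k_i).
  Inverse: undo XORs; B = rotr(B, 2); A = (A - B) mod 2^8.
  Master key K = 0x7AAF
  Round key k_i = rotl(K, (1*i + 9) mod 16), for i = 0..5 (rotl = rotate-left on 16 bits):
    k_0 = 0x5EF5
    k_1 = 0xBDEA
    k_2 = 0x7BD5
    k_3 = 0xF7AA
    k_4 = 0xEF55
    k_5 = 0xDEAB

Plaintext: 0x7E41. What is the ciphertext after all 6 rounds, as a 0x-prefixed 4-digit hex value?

s_0 = plaintext = 0x7E41
s_1 = Round(s_0, k_0) = 0x4A5B
s_2 = Round(s_1, k_1) = 0x4FD0
s_3 = Round(s_2, k_2) = 0xCA38
s_4 = Round(s_3, k_3) = 0xA817
s_5 = Round(s_4, k_4) = 0xEAB3
s_6 = Round(s_5, k_5) = 0x3610

0x3610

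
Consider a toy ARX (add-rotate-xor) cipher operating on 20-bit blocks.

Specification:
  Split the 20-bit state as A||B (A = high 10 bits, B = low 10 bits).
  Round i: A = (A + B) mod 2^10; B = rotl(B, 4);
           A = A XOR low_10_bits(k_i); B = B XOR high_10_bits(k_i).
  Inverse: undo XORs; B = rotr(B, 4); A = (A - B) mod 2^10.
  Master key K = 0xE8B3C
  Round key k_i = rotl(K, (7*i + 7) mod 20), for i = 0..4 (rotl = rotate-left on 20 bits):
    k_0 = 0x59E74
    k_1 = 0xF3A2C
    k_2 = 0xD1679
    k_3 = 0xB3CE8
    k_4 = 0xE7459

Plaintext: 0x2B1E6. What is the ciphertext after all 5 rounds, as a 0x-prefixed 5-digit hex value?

0x101BC

s_0 = plaintext = 0x2B1E6
s_1 = Round(s_0, k_0) = 0x39B00
s_2 = Round(s_1, k_1) = 0x72BC2
s_3 = Round(s_2, k_2) = 0xFD76A
s_4 = Round(s_3, k_3) = 0xEDC62
s_5 = Round(s_4, k_4) = 0x101BC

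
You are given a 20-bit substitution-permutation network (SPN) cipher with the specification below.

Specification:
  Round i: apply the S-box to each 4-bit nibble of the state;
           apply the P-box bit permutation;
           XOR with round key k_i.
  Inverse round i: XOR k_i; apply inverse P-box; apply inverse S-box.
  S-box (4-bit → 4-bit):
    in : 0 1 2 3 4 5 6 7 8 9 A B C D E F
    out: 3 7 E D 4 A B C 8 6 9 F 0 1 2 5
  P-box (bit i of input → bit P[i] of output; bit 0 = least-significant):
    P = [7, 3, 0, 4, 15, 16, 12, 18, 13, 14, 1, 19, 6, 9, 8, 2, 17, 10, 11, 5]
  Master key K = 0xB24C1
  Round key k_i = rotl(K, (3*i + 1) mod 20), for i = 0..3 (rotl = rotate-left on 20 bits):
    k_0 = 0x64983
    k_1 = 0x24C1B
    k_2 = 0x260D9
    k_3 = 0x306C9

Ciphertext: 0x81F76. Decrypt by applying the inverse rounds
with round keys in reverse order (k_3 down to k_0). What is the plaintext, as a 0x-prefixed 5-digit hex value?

0x3BED6

s_0 = ciphertext = 0x81F76
s_1 = InvRound(s_0, k_3) = 0x3779B
s_2 = InvRound(s_1, k_2) = 0xE149C
s_3 = InvRound(s_2, k_1) = 0x4827F
s_4 = InvRound(s_3, k_0) = 0x3BED6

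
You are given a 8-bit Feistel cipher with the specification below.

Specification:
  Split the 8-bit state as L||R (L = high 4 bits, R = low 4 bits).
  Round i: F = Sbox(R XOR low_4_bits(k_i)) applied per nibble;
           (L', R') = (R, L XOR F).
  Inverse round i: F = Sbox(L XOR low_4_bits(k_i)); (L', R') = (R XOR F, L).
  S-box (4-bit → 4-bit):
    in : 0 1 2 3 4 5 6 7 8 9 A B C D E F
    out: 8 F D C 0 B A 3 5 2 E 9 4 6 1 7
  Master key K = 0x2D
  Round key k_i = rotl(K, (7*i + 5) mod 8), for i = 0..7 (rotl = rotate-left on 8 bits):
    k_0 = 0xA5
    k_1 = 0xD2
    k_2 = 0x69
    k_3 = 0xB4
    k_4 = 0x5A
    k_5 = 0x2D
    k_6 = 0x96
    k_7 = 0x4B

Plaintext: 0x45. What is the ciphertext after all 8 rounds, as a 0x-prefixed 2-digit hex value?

0x4A

s_0 = plaintext = 0x45
s_1 = Round(s_0, k_0) = 0x5C
s_2 = Round(s_1, k_1) = 0xC4
s_3 = Round(s_2, k_2) = 0x4A
s_4 = Round(s_3, k_3) = 0xA5
s_5 = Round(s_4, k_4) = 0x5D
s_6 = Round(s_5, k_5) = 0xDD
s_7 = Round(s_6, k_6) = 0xD4
s_8 = Round(s_7, k_7) = 0x4A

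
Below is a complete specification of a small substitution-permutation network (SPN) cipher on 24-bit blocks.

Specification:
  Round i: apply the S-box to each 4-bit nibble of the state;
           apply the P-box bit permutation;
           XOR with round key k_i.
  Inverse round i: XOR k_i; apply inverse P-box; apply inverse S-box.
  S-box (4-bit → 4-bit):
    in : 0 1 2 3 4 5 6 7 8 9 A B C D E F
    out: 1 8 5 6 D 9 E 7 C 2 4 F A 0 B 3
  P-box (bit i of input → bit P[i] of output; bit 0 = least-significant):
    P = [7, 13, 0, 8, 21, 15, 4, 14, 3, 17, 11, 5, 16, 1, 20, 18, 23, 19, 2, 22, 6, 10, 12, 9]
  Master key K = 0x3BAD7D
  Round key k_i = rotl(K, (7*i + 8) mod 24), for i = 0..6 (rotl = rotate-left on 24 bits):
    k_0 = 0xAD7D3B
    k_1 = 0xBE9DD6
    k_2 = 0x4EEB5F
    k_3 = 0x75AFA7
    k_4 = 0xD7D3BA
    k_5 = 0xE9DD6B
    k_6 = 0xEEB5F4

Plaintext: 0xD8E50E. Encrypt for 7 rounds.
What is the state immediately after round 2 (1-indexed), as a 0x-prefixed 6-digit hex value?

s_0 = plaintext = 0xD8E50E
s_1 = Round(s_0, k_0) = 0xC85C95
s_2 = Round(s_1, k_1) = 0xF91A72
s_3 = Round(s_2, k_2) = 0x62678E
s_4 = Round(s_3, k_3) = 0xE3D039
s_5 = Round(s_4, k_4) = 0xDF75E6
s_6 = Round(s_5, k_5) = 0x503C40
s_7 = Round(s_6, k_6) = 0x5CF706

0xF91A72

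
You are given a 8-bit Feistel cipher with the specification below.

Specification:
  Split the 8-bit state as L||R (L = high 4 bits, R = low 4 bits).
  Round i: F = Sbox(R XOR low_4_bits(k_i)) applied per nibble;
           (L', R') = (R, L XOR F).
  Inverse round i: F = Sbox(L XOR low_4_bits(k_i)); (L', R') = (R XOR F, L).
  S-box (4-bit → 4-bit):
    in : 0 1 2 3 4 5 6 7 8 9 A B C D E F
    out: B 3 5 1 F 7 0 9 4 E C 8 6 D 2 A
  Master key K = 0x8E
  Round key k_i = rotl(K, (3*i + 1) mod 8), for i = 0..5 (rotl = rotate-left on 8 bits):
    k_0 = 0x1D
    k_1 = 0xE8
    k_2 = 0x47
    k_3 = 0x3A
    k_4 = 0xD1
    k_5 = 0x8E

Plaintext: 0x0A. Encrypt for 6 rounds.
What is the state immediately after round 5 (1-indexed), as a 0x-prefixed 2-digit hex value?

0xA3

s_0 = plaintext = 0x0A
s_1 = Round(s_0, k_0) = 0xA9
s_2 = Round(s_1, k_1) = 0x99
s_3 = Round(s_2, k_2) = 0x9B
s_4 = Round(s_3, k_3) = 0xBA
s_5 = Round(s_4, k_4) = 0xA3
s_6 = Round(s_5, k_5) = 0x37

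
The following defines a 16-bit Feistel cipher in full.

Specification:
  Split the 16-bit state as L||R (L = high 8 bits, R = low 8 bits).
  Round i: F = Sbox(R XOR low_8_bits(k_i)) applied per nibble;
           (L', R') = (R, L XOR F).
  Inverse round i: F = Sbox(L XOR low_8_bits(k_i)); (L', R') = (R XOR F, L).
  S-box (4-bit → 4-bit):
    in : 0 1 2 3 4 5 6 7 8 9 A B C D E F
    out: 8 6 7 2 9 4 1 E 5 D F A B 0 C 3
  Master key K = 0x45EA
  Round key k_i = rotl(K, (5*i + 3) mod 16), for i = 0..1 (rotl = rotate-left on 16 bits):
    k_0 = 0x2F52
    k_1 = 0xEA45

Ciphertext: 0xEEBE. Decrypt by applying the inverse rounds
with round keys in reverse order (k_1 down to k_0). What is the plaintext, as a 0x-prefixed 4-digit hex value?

0x8F44

s_0 = ciphertext = 0xEEBE
s_1 = InvRound(s_0, k_1) = 0x44EE
s_2 = InvRound(s_1, k_0) = 0x8F44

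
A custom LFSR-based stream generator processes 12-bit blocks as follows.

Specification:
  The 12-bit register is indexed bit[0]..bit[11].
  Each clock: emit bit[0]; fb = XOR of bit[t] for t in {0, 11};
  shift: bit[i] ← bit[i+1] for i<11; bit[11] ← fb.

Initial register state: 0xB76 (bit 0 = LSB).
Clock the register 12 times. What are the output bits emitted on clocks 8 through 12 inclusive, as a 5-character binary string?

01101

reg_0 = 0xB76
clock 1: out=0, reg = 0xDBB
clock 2: out=1, reg = 0x6DD
clock 3: out=1, reg = 0xB6E
clock 4: out=0, reg = 0xDB7
clock 5: out=1, reg = 0x6DB
clock 6: out=1, reg = 0xB6D
clock 7: out=1, reg = 0x5B6
clock 8: out=0, reg = 0x2DB
clock 9: out=1, reg = 0x96D
clock 10: out=1, reg = 0x4B6
clock 11: out=0, reg = 0x25B
clock 12: out=1, reg = 0x92D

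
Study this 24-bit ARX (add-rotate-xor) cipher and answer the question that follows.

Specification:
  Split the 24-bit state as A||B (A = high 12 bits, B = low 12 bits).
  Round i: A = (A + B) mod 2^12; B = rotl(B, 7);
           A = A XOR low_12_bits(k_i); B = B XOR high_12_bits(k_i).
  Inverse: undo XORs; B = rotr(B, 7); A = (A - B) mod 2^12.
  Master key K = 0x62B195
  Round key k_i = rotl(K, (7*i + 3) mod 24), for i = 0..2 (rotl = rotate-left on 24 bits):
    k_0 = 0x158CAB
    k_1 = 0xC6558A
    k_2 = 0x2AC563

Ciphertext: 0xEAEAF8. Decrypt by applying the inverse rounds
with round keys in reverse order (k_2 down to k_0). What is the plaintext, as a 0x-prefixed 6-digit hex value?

0xBE2EBF

s_0 = ciphertext = 0xEAEAF8
s_1 = InvRound(s_0, k_2) = 0x13DA90
s_2 = InvRound(s_1, k_1) = 0x60AEAD
s_3 = InvRound(s_2, k_0) = 0xBE2EBF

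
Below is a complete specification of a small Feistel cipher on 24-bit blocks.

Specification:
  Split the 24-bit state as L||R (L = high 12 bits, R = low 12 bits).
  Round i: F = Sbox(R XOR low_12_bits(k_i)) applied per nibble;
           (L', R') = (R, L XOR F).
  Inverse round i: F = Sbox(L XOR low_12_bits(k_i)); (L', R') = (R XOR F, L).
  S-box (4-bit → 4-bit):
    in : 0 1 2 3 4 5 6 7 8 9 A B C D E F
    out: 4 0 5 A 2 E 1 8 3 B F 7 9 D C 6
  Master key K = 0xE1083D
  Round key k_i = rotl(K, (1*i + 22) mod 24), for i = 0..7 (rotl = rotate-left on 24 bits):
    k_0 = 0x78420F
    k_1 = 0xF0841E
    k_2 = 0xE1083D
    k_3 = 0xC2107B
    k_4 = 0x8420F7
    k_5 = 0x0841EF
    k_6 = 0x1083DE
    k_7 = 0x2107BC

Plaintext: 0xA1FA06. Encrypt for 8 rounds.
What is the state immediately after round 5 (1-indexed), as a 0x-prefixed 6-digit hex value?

s_0 = plaintext = 0xA1FA06
s_1 = Round(s_0, k_0) = 0xA06954
s_2 = Round(s_1, k_1) = 0x954729
s_3 = Round(s_2, k_2) = 0x729F56
s_4 = Round(s_3, k_3) = 0xF56174
s_5 = Round(s_4, k_4) = 0x174F6C
s_6 = Round(s_5, k_5) = 0xF6CD4E
s_7 = Round(s_6, k_6) = 0xD4E3D8
s_8 = Round(s_7, k_7) = 0x3D8F5C

0x174F6C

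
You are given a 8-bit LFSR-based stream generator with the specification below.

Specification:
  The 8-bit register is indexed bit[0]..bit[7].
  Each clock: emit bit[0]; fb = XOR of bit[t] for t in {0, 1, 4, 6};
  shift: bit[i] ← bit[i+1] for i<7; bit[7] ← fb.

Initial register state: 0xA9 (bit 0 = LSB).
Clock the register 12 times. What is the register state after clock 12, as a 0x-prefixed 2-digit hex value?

reg_0 = 0xA9
clock 1: out=1, reg = 0xD4
clock 2: out=0, reg = 0x6A
clock 3: out=0, reg = 0x35
clock 4: out=1, reg = 0x1A
clock 5: out=0, reg = 0x0D
clock 6: out=1, reg = 0x86
clock 7: out=0, reg = 0xC3
clock 8: out=1, reg = 0xE1
clock 9: out=1, reg = 0x70
clock 10: out=0, reg = 0x38
clock 11: out=0, reg = 0x9C
clock 12: out=0, reg = 0xCE

0xCE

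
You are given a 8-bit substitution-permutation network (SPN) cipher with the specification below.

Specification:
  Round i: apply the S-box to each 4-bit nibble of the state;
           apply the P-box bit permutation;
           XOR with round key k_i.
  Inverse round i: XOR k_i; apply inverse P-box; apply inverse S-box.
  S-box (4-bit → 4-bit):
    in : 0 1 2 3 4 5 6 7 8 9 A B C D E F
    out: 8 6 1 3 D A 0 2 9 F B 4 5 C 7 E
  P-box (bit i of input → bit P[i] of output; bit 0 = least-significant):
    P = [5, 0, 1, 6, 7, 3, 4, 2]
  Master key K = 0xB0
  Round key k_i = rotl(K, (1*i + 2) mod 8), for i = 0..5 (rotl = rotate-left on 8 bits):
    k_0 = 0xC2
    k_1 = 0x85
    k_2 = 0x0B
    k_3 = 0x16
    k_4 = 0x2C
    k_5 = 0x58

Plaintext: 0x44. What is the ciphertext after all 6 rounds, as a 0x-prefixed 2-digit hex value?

s_0 = plaintext = 0x44
s_1 = Round(s_0, k_0) = 0x34
s_2 = Round(s_1, k_1) = 0x6F
s_3 = Round(s_2, k_2) = 0x48
s_4 = Round(s_3, k_3) = 0xE2
s_5 = Round(s_4, k_4) = 0x94
s_6 = Round(s_5, k_5) = 0xA6

0xA6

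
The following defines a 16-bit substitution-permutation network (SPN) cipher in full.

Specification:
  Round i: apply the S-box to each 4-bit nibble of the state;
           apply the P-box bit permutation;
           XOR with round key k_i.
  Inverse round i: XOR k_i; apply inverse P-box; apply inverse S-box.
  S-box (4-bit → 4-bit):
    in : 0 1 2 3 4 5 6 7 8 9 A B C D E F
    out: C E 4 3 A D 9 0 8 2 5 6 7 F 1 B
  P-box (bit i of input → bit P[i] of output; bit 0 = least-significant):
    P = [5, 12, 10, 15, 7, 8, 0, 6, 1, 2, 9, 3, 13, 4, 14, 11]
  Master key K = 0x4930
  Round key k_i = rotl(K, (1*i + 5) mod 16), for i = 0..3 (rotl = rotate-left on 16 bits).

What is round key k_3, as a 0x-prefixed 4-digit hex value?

0x3049

K = 0x4930
k_0 = rotl(K, (1*0+5) mod 16) = rotl(K, 5) = 0x2609
k_1 = rotl(K, (1*1+5) mod 16) = rotl(K, 6) = 0x4C12
k_2 = rotl(K, (1*2+5) mod 16) = rotl(K, 7) = 0x9824
k_3 = rotl(K, (1*3+5) mod 16) = rotl(K, 8) = 0x3049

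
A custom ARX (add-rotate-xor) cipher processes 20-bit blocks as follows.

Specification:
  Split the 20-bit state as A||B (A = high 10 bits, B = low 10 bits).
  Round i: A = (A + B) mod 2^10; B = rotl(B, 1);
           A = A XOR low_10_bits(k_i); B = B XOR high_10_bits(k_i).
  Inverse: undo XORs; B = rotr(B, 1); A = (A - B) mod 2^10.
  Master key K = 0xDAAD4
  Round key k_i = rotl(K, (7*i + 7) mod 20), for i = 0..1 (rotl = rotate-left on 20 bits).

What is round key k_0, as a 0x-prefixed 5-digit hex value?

K = 0xDAAD4
k_0 = rotl(K, (7*0+7) mod 20) = rotl(K, 7) = 0x56A6D

0x56A6D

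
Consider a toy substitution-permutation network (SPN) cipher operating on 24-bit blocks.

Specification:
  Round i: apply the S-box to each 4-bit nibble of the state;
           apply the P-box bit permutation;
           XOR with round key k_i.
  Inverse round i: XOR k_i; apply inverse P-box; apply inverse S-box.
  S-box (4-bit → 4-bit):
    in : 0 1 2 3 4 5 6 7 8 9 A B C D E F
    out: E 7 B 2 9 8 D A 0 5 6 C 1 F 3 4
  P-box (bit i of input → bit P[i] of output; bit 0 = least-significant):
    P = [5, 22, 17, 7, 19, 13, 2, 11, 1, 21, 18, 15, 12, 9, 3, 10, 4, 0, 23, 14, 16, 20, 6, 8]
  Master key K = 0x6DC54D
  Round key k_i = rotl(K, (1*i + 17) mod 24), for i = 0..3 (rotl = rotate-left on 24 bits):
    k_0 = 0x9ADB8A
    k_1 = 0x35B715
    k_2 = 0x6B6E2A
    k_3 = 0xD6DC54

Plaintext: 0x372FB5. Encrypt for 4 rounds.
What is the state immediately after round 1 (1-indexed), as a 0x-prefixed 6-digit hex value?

s_0 = plaintext = 0x372FB5
s_1 = Round(s_0, k_0) = 0x8E850F
s_2 = Round(s_1, k_1) = 0x371F00
s_3 = Round(s_2, k_2) = 0x3D14A7
s_4 = Round(s_3, k_3) = 0x062ECB

0x8E850F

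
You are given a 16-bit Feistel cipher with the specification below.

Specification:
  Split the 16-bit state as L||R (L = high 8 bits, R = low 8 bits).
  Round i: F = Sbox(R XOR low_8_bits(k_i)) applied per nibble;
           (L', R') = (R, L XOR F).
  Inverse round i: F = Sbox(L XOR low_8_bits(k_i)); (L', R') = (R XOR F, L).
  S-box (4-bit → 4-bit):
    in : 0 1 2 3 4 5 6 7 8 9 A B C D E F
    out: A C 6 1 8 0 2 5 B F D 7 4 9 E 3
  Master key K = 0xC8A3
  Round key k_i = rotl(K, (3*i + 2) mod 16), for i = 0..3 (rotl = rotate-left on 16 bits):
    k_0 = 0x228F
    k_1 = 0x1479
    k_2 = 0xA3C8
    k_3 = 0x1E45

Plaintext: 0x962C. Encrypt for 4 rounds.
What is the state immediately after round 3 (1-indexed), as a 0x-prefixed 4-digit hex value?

0x327A

s_0 = plaintext = 0x962C
s_1 = Round(s_0, k_0) = 0x2C47
s_2 = Round(s_1, k_1) = 0x4732
s_3 = Round(s_2, k_2) = 0x327A
s_4 = Round(s_3, k_3) = 0x7A21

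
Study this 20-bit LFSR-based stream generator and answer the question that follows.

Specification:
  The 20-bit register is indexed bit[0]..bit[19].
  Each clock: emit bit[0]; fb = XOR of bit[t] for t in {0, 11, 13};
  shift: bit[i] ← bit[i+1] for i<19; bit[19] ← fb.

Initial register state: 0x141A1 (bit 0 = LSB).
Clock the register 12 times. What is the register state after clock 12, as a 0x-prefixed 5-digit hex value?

reg_0 = 0x141A1
clock 1: out=1, reg = 0x8A0D0
clock 2: out=0, reg = 0xC5068
clock 3: out=0, reg = 0x62834
clock 4: out=0, reg = 0x3141A
clock 5: out=0, reg = 0x18A0D
clock 6: out=1, reg = 0x0C506
clock 7: out=0, reg = 0x06283
clock 8: out=1, reg = 0x03141
clock 9: out=1, reg = 0x018A0
clock 10: out=0, reg = 0x80C50
clock 11: out=0, reg = 0xC0628
clock 12: out=0, reg = 0x60314

0x60314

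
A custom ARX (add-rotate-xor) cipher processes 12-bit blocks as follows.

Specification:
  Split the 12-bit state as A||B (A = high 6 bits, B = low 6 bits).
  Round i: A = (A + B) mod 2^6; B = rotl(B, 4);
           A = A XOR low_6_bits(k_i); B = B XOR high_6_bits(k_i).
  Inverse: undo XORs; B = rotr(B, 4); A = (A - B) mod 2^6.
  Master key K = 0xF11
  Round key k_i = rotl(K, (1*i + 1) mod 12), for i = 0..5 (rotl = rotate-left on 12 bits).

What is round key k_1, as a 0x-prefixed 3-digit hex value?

0xC47

K = 0xF11
k_0 = rotl(K, (1*0+1) mod 12) = rotl(K, 1) = 0xE23
k_1 = rotl(K, (1*1+1) mod 12) = rotl(K, 2) = 0xC47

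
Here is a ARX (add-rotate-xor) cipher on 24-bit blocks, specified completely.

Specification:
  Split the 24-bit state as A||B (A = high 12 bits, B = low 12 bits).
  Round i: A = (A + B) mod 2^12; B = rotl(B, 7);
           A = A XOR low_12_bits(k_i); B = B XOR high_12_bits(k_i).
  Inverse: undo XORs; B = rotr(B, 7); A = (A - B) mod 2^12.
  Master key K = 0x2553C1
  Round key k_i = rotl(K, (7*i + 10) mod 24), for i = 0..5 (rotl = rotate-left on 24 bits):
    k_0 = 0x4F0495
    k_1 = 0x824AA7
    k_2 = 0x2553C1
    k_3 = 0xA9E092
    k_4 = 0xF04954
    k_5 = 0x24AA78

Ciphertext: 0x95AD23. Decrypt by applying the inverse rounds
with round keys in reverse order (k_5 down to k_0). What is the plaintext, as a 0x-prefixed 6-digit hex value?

0x67D474

s_0 = ciphertext = 0x95AD23
s_1 = InvRound(s_0, k_5) = 0x5E4D3E
s_2 = InvRound(s_1, k_4) = 0x56C744
s_3 = InvRound(s_2, k_3) = 0xAA3B5B
s_4 = InvRound(s_3, k_2) = 0x7901D2
s_5 = InvRound(s_4, k_1) = 0xE64ED3
s_6 = InvRound(s_5, k_0) = 0x67D474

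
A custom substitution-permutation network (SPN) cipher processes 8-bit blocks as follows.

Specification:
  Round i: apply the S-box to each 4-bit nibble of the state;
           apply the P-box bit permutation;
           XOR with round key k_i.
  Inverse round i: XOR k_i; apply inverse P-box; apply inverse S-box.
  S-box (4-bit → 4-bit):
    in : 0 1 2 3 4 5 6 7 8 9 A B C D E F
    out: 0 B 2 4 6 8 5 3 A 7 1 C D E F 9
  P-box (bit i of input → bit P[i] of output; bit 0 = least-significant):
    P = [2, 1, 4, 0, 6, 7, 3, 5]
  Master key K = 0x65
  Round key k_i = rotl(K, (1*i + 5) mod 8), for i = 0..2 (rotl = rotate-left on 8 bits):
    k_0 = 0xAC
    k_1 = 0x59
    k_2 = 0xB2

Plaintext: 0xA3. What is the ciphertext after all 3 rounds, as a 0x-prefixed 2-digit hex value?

s_0 = plaintext = 0xA3
s_1 = Round(s_0, k_0) = 0xFC
s_2 = Round(s_1, k_1) = 0x2C
s_3 = Round(s_2, k_2) = 0x27

0x27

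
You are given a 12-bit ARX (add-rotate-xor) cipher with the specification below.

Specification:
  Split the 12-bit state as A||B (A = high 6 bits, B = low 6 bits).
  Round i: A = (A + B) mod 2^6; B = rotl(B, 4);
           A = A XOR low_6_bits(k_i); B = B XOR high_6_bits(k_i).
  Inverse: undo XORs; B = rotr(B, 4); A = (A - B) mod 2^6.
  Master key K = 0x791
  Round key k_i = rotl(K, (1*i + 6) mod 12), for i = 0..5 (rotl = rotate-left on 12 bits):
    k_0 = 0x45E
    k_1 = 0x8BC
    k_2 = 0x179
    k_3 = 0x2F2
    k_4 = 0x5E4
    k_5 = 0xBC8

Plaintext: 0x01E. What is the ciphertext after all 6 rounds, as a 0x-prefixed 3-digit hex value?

0x900

s_0 = plaintext = 0x01E
s_1 = Round(s_0, k_0) = 0x036
s_2 = Round(s_1, k_1) = 0x28F
s_3 = Round(s_2, k_2) = 0x836
s_4 = Round(s_3, k_3) = 0x926
s_5 = Round(s_4, k_4) = 0xBBE
s_6 = Round(s_5, k_5) = 0x900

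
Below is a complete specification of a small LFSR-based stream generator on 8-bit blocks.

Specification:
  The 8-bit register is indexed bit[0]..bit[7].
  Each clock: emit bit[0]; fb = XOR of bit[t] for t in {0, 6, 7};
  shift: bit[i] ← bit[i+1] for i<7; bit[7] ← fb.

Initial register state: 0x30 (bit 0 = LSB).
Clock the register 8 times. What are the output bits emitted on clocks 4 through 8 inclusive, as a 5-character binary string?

01100

reg_0 = 0x30
clock 1: out=0, reg = 0x18
clock 2: out=0, reg = 0x0C
clock 3: out=0, reg = 0x06
clock 4: out=0, reg = 0x03
clock 5: out=1, reg = 0x81
clock 6: out=1, reg = 0x40
clock 7: out=0, reg = 0xA0
clock 8: out=0, reg = 0xD0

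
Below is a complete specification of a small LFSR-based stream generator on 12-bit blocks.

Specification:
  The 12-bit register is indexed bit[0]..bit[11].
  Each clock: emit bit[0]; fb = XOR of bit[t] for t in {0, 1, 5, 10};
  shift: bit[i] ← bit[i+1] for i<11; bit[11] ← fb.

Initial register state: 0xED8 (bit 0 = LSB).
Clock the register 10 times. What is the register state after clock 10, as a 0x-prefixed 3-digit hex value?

0xC57

reg_0 = 0xED8
clock 1: out=0, reg = 0xF6C
clock 2: out=0, reg = 0x7B6
clock 3: out=0, reg = 0xBDB
clock 4: out=1, reg = 0x5ED
clock 5: out=1, reg = 0xAF6
clock 6: out=0, reg = 0x57B
clock 7: out=1, reg = 0x2BD
clock 8: out=1, reg = 0x15E
clock 9: out=0, reg = 0x8AF
clock 10: out=1, reg = 0xC57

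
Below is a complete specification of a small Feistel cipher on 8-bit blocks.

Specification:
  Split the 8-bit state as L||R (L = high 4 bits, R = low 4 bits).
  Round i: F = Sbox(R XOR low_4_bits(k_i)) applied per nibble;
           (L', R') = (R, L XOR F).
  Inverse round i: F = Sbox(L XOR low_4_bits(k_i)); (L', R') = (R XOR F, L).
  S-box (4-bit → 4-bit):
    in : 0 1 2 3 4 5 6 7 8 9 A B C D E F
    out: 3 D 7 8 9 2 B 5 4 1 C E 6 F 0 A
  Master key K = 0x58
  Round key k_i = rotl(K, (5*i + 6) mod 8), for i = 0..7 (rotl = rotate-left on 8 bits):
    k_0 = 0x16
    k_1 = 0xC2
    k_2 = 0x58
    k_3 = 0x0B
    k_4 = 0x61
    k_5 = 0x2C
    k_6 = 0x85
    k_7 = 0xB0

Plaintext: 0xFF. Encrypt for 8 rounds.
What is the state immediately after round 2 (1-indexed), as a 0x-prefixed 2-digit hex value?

s_0 = plaintext = 0xFF
s_1 = Round(s_0, k_0) = 0xFE
s_2 = Round(s_1, k_1) = 0xE9
s_3 = Round(s_2, k_2) = 0x93
s_4 = Round(s_3, k_3) = 0x3D
s_5 = Round(s_4, k_4) = 0xD5
s_6 = Round(s_5, k_5) = 0x5C
s_7 = Round(s_6, k_6) = 0xC4
s_8 = Round(s_7, k_7) = 0x45

0xE9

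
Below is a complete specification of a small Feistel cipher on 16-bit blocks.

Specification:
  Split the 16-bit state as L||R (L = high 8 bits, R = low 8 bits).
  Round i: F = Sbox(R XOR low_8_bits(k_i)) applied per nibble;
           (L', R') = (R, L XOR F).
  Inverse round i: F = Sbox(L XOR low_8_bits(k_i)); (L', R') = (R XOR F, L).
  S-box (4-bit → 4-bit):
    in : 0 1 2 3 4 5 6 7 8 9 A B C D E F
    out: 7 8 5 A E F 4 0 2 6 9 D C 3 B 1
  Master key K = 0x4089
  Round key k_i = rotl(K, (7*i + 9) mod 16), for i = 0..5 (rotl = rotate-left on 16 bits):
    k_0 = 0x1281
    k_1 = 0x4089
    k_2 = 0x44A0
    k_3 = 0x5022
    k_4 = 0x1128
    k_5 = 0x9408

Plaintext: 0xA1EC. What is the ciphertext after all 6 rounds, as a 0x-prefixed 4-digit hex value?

0x6732

s_0 = plaintext = 0xA1EC
s_1 = Round(s_0, k_0) = 0xECE2
s_2 = Round(s_1, k_1) = 0xE2A1
s_3 = Round(s_2, k_2) = 0xA19A
s_4 = Round(s_3, k_3) = 0x9A73
s_5 = Round(s_4, k_4) = 0x7367
s_6 = Round(s_5, k_5) = 0x6732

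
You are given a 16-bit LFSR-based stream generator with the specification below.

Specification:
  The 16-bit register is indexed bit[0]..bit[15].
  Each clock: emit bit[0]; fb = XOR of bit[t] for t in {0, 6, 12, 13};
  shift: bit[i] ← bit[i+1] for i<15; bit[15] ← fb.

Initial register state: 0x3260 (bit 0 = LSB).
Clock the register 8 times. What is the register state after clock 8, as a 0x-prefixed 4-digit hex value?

0x8332

reg_0 = 0x3260
clock 1: out=0, reg = 0x9930
clock 2: out=0, reg = 0xCC98
clock 3: out=0, reg = 0x664C
clock 4: out=0, reg = 0x3326
clock 5: out=0, reg = 0x1993
clock 6: out=1, reg = 0x0CC9
clock 7: out=1, reg = 0x0664
clock 8: out=0, reg = 0x8332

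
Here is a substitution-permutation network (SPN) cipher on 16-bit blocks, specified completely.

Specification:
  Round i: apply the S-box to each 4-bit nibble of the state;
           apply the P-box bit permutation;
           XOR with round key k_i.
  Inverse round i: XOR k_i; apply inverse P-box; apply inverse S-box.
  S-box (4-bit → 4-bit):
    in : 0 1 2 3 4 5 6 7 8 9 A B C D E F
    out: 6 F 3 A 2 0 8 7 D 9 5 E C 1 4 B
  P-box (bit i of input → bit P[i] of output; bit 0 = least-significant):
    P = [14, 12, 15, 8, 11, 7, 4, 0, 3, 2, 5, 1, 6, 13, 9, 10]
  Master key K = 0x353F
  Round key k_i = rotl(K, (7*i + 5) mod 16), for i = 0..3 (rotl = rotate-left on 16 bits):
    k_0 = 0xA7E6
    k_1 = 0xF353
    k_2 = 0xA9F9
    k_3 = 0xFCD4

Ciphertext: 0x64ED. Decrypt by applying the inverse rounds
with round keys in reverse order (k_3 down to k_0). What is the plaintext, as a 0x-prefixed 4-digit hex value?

s_0 = ciphertext = 0x64ED
s_1 = InvRound(s_0, k_3) = 0x5A80
s_2 = InvRound(s_1, k_2) = 0x7AC1
s_3 = InvRound(s_2, k_1) = 0x567C
s_4 = InvRound(s_3, k_0) = 0x4901

0x4901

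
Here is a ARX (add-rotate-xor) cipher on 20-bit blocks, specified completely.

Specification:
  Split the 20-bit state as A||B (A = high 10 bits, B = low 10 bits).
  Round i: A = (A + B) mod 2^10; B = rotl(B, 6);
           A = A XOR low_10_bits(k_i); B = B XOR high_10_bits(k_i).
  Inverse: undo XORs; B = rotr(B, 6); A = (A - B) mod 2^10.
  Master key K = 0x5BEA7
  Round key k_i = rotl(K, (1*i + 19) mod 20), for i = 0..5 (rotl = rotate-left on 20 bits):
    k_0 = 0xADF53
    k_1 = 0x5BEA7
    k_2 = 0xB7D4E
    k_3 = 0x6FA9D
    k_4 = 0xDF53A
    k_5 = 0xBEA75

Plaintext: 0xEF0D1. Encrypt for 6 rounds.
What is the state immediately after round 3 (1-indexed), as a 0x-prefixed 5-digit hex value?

0x5C6E3

s_0 = plaintext = 0xEF0D1
s_1 = Round(s_0, k_0) = 0xF7AFA
s_2 = Round(s_1, k_1) = 0x1FFC0
s_3 = Round(s_2, k_2) = 0x5C6E3
s_4 = Round(s_3, k_3) = 0xB2550
s_5 = Round(s_4, k_4) = 0x48F68
s_6 = Round(s_5, k_5) = 0xBF8CC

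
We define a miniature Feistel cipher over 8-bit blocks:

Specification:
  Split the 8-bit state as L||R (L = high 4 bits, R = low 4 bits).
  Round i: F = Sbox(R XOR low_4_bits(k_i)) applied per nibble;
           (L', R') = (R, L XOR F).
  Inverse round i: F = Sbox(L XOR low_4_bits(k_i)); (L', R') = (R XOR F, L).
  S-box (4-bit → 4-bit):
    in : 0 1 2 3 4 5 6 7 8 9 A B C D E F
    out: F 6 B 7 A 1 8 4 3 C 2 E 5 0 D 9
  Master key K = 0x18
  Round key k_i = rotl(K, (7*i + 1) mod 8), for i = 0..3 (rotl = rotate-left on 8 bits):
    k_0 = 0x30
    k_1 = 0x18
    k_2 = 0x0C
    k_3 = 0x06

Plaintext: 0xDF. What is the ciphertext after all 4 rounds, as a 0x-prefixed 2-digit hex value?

s_0 = plaintext = 0xDF
s_1 = Round(s_0, k_0) = 0xF4
s_2 = Round(s_1, k_1) = 0x4A
s_3 = Round(s_2, k_2) = 0xAC
s_4 = Round(s_3, k_3) = 0xC8

0xC8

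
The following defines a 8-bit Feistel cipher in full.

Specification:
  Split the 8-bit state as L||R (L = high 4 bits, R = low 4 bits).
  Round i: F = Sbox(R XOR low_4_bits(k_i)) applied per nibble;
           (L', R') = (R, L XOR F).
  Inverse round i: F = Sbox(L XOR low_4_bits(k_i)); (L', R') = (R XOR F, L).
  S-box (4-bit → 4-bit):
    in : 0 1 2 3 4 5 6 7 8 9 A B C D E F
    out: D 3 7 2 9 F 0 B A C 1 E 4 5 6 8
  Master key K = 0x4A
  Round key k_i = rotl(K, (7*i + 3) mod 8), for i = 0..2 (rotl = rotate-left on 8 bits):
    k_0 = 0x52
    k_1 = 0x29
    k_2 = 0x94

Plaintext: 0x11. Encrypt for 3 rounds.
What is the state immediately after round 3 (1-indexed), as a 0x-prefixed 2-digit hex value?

s_0 = plaintext = 0x11
s_1 = Round(s_0, k_0) = 0x13
s_2 = Round(s_1, k_1) = 0x30
s_3 = Round(s_2, k_2) = 0x0A

0x0A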